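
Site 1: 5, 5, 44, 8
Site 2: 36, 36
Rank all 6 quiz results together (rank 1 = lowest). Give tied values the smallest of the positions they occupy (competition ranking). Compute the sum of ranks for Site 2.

8

Sorted (ascending): 5, 5, 8, 36, 36, 44
The 2 values of 5 occupy positions 1–2 → each gets rank 1.
The 2 values of 36 occupy positions 4–5 → each gets rank 4.
Site 2 values → pooled ranks: 36→4, 36→4
Rank sum = 4 + 4 = 8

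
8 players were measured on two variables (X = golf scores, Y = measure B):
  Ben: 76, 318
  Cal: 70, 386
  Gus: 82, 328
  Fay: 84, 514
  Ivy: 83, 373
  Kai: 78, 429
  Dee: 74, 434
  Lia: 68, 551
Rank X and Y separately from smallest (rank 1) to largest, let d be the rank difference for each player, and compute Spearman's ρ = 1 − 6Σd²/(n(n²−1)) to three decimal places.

Ranks of variable 1: 4, 2, 6, 8, 7, 5, 3, 1
Ranks of variable 2: 1, 4, 2, 7, 3, 5, 6, 8
d = r₁ − r₂: 3, -2, 4, 1, 4, 0, -3, -7
d²: 9, 4, 16, 1, 16, 0, 9, 49; Σd² = 104
ρ = 1 − 6·104/(8·63) = 1 − 624/504 = -0.238

-0.238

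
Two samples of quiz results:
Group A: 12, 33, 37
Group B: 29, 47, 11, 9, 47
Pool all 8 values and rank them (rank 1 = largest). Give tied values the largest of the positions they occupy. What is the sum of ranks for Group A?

Sorted (descending): 47, 47, 37, 33, 29, 12, 11, 9
The 2 values of 47 occupy positions 1–2 → each gets rank 2.
Group A values → pooled ranks: 12→6, 33→4, 37→3
Rank sum = 6 + 4 + 3 = 13

13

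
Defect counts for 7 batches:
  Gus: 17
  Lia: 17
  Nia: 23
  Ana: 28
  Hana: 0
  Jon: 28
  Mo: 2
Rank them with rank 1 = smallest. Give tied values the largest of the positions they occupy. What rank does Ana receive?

7

Sorted (ascending): 0, 2, 17, 17, 23, 28, 28
The 2 values of 17 occupy positions 3–4 → each gets rank 4.
The 2 values of 28 occupy positions 6–7 → each gets rank 7.
Ana has value 28 → rank 7.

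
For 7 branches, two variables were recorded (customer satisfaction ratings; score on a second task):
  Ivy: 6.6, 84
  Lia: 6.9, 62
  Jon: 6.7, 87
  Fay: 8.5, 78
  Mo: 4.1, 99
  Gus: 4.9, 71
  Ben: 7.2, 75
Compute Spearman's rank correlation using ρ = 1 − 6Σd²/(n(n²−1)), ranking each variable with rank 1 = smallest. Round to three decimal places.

-0.393

Ranks of variable 1: 3, 5, 4, 7, 1, 2, 6
Ranks of variable 2: 5, 1, 6, 4, 7, 2, 3
d = r₁ − r₂: -2, 4, -2, 3, -6, 0, 3
d²: 4, 16, 4, 9, 36, 0, 9; Σd² = 78
ρ = 1 − 6·78/(7·48) = 1 − 468/336 = -0.393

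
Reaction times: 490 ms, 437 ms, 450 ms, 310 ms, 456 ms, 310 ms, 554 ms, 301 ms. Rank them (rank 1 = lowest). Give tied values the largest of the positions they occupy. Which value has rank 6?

456

Sorted (ascending): 301, 310, 310, 437, 450, 456, 490, 554
The 2 values of 310 occupy positions 2–3 → each gets rank 3.
Rank 6 → value 456.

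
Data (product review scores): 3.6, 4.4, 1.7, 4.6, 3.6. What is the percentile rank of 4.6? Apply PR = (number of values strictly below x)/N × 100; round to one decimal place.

N = 5.
Strictly below 4.6: 4. Equal to 4.6: 1.
PR = 4/5 × 100 = 80.0

80.0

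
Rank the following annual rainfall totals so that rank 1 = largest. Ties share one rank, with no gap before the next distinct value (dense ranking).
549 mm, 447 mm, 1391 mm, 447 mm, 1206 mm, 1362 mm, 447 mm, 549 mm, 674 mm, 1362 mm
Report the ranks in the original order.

5, 6, 1, 6, 3, 2, 6, 5, 4, 2

Sorted (descending): 1391, 1362, 1362, 1206, 674, 549, 549, 447, 447, 447
The 2 values of 1362 share dense rank 2.
The 2 values of 549 share dense rank 5.
The 3 values of 447 share dense rank 6.
Remaining distinct values take the next consecutive integers.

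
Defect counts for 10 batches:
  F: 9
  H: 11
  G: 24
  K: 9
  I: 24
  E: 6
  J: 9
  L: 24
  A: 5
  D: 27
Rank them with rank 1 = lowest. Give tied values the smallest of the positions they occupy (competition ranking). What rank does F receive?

Sorted (ascending): 5, 6, 9, 9, 9, 11, 24, 24, 24, 27
The 3 values of 9 occupy positions 3–5 → each gets rank 3.
The 3 values of 24 occupy positions 7–9 → each gets rank 7.
F has value 9 → rank 3.

3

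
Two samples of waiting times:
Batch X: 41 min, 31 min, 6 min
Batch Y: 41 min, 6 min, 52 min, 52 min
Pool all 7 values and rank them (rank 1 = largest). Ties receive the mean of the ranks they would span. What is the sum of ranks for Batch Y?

Sorted (descending): 52, 52, 41, 41, 31, 6, 6
The 2 values of 52 occupy positions 1–2 → average rank (1+2)/2 = 1.5.
The 2 values of 41 occupy positions 3–4 → average rank (3+4)/2 = 3.5.
The 2 values of 6 occupy positions 6–7 → average rank (6+7)/2 = 6.5.
Batch Y values → pooled ranks: 41→3.5, 6→6.5, 52→1.5, 52→1.5
Rank sum = 3.5 + 6.5 + 1.5 + 1.5 = 13

13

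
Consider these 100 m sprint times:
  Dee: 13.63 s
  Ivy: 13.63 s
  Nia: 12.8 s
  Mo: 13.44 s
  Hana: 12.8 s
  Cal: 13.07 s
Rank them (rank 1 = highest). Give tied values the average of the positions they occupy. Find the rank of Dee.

Sorted (descending): 13.63, 13.63, 13.44, 13.07, 12.8, 12.8
The 2 values of 13.63 occupy positions 1–2 → average rank (1+2)/2 = 1.5.
The 2 values of 12.8 occupy positions 5–6 → average rank (5+6)/2 = 5.5.
Dee has value 13.63 s → rank 1.5.

1.5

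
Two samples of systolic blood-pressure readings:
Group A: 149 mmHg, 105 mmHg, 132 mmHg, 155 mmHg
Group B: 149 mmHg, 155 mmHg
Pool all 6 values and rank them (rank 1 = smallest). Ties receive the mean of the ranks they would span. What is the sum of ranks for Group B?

Sorted (ascending): 105, 132, 149, 149, 155, 155
The 2 values of 149 occupy positions 3–4 → average rank (3+4)/2 = 3.5.
The 2 values of 155 occupy positions 5–6 → average rank (5+6)/2 = 5.5.
Group B values → pooled ranks: 149→3.5, 155→5.5
Rank sum = 3.5 + 5.5 = 9

9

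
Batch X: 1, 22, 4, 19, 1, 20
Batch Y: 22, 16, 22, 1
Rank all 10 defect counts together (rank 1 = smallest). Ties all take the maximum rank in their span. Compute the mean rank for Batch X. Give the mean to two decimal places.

5.50

Sorted (ascending): 1, 1, 1, 4, 16, 19, 20, 22, 22, 22
The 3 values of 1 occupy positions 1–3 → each gets rank 3.
The 3 values of 22 occupy positions 8–10 → each gets rank 10.
Batch X values → pooled ranks: 1→3, 22→10, 4→4, 19→6, 1→3, 20→7
Mean rank = (3 + 10 + 4 + 6 + 3 + 7) / 6 = 5.50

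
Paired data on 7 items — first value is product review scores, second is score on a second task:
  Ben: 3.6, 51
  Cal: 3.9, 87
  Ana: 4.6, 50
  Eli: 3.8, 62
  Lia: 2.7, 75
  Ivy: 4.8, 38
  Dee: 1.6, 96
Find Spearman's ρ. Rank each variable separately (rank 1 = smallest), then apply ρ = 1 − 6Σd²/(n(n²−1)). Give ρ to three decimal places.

Ranks of variable 1: 3, 5, 6, 4, 2, 7, 1
Ranks of variable 2: 3, 6, 2, 4, 5, 1, 7
d = r₁ − r₂: 0, -1, 4, 0, -3, 6, -6
d²: 0, 1, 16, 0, 9, 36, 36; Σd² = 98
ρ = 1 − 6·98/(7·48) = 1 − 588/336 = -0.750

-0.750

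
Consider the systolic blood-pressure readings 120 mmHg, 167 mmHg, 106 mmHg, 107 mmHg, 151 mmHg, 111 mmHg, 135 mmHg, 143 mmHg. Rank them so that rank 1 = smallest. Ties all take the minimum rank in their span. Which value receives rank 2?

107

Sorted (ascending): 106, 107, 111, 120, 135, 143, 151, 167
No ties — each value takes its position as its rank.
Rank 2 → value 107.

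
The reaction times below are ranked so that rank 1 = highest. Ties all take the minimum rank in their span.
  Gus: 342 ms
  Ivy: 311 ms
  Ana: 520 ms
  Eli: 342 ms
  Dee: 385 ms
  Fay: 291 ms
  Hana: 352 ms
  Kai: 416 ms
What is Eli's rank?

Sorted (descending): 520, 416, 385, 352, 342, 342, 311, 291
The 2 values of 342 occupy positions 5–6 → each gets rank 5.
Eli has value 342 ms → rank 5.

5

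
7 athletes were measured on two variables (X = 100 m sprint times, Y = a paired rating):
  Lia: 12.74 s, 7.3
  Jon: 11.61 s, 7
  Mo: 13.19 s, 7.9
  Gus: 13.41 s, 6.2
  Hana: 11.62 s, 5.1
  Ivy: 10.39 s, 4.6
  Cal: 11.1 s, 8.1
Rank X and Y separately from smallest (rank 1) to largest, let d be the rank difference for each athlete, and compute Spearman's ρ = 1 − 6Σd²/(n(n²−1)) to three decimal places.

0.179

Ranks of variable 1: 5, 3, 6, 7, 4, 1, 2
Ranks of variable 2: 5, 4, 6, 3, 2, 1, 7
d = r₁ − r₂: 0, -1, 0, 4, 2, 0, -5
d²: 0, 1, 0, 16, 4, 0, 25; Σd² = 46
ρ = 1 − 6·46/(7·48) = 1 − 276/336 = 0.179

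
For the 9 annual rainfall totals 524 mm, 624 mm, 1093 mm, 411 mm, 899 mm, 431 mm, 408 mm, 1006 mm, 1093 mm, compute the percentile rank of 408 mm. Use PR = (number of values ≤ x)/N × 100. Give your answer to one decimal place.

N = 9.
Strictly below 408: 0. Equal to 408: 1.
PR = 1/9 × 100 = 11.1

11.1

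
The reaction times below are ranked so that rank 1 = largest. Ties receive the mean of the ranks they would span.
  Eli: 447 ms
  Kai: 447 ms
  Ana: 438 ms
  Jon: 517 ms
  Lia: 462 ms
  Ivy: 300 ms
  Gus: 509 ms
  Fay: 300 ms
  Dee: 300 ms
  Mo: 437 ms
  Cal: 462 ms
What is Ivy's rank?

10

Sorted (descending): 517, 509, 462, 462, 447, 447, 438, 437, 300, 300, 300
The 2 values of 462 occupy positions 3–4 → average rank (3+4)/2 = 3.5.
The 2 values of 447 occupy positions 5–6 → average rank (5+6)/2 = 5.5.
The 3 values of 300 occupy positions 9–11 → average rank 10.
Ivy has value 300 ms → rank 10.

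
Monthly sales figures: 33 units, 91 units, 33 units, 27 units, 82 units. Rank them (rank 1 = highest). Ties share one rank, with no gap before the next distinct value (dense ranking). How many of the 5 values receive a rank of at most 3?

4

Sorted (descending): 91, 82, 33, 33, 27
The 2 values of 33 share dense rank 3.
Remaining distinct values take the next consecutive integers.
Ranks ≤ 3: {1, 2, 3, 3} → 4 values.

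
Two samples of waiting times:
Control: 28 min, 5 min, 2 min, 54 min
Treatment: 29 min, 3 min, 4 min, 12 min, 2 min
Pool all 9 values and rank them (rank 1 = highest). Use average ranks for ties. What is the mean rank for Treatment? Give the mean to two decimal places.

Sorted (descending): 54, 29, 28, 12, 5, 4, 3, 2, 2
The 2 values of 2 occupy positions 8–9 → average rank (8+9)/2 = 8.5.
Treatment values → pooled ranks: 29→2, 3→7, 4→6, 12→4, 2→8.5
Mean rank = (2 + 7 + 6 + 4 + 8.5) / 5 = 5.50

5.50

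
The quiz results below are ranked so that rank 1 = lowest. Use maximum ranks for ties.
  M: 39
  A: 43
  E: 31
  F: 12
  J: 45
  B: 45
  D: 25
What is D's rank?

2

Sorted (ascending): 12, 25, 31, 39, 43, 45, 45
The 2 values of 45 occupy positions 6–7 → each gets rank 7.
D has value 25 → rank 2.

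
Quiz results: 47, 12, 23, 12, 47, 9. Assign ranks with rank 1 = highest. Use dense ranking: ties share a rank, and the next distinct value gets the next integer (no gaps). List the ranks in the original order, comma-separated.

1, 3, 2, 3, 1, 4

Sorted (descending): 47, 47, 23, 12, 12, 9
The 2 values of 47 share dense rank 1.
The 2 values of 12 share dense rank 3.
Remaining distinct values take the next consecutive integers.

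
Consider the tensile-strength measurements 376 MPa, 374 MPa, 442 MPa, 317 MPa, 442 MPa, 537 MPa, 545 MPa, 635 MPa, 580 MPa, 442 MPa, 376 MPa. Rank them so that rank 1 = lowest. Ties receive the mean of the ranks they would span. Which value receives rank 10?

580

Sorted (ascending): 317, 374, 376, 376, 442, 442, 442, 537, 545, 580, 635
The 2 values of 376 occupy positions 3–4 → average rank (3+4)/2 = 3.5.
The 3 values of 442 occupy positions 5–7 → average rank 6.
Rank 10 → value 580.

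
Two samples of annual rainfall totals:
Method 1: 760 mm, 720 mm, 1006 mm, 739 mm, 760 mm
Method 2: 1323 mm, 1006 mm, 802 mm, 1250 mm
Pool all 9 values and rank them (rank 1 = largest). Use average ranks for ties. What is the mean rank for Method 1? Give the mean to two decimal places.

Sorted (descending): 1323, 1250, 1006, 1006, 802, 760, 760, 739, 720
The 2 values of 1006 occupy positions 3–4 → average rank (3+4)/2 = 3.5.
The 2 values of 760 occupy positions 6–7 → average rank (6+7)/2 = 6.5.
Method 1 values → pooled ranks: 760→6.5, 720→9, 1006→3.5, 739→8, 760→6.5
Mean rank = (6.5 + 9 + 3.5 + 8 + 6.5) / 5 = 6.70

6.70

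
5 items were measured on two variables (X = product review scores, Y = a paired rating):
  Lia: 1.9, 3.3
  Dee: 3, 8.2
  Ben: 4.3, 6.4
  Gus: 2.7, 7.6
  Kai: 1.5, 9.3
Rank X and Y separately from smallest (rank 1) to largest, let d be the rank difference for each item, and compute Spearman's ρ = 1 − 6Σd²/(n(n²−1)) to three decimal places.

Ranks of variable 1: 2, 4, 5, 3, 1
Ranks of variable 2: 1, 4, 2, 3, 5
d = r₁ − r₂: 1, 0, 3, 0, -4
d²: 1, 0, 9, 0, 16; Σd² = 26
ρ = 1 − 6·26/(5·24) = 1 − 156/120 = -0.300

-0.300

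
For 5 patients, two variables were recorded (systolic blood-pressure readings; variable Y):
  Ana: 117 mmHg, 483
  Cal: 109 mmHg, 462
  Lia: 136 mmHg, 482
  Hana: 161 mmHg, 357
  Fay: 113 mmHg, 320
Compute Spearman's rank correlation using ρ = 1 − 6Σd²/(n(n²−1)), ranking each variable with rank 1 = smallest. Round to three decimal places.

0.100

Ranks of variable 1: 3, 1, 4, 5, 2
Ranks of variable 2: 5, 3, 4, 2, 1
d = r₁ − r₂: -2, -2, 0, 3, 1
d²: 4, 4, 0, 9, 1; Σd² = 18
ρ = 1 − 6·18/(5·24) = 1 − 108/120 = 0.100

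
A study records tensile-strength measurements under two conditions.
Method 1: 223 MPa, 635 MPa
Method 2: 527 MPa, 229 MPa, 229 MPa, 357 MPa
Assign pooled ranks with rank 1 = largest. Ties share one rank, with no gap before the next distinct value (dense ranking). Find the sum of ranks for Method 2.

Sorted (descending): 635, 527, 357, 229, 229, 223
The 2 values of 229 share dense rank 4.
Remaining distinct values take the next consecutive integers.
Method 2 values → pooled ranks: 527→2, 229→4, 229→4, 357→3
Rank sum = 2 + 4 + 4 + 3 = 13

13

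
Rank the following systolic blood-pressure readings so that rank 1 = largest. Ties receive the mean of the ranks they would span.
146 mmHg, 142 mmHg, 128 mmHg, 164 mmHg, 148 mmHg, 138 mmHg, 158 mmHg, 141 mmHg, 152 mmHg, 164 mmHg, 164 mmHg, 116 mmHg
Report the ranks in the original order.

Sorted (descending): 164, 164, 164, 158, 152, 148, 146, 142, 141, 138, 128, 116
The 3 values of 164 occupy positions 1–3 → average rank 2.

7, 8, 11, 2, 6, 10, 4, 9, 5, 2, 2, 12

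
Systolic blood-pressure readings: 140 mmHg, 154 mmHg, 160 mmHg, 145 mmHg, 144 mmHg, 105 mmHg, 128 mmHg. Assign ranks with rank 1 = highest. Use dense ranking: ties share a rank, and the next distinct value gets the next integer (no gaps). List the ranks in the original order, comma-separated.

Sorted (descending): 160, 154, 145, 144, 140, 128, 105
No ties — each value takes its position as its rank.

5, 2, 1, 3, 4, 7, 6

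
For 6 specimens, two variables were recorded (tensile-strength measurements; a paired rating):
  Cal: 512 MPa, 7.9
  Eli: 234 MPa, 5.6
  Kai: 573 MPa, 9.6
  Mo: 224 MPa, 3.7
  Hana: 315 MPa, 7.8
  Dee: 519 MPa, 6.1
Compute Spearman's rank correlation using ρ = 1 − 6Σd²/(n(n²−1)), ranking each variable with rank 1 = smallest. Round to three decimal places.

0.829

Ranks of variable 1: 4, 2, 6, 1, 3, 5
Ranks of variable 2: 5, 2, 6, 1, 4, 3
d = r₁ − r₂: -1, 0, 0, 0, -1, 2
d²: 1, 0, 0, 0, 1, 4; Σd² = 6
ρ = 1 − 6·6/(6·35) = 1 − 36/210 = 0.829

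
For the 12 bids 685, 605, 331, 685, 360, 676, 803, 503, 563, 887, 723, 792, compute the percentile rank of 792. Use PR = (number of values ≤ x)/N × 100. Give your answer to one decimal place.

83.3

N = 12.
Strictly below 792: 9. Equal to 792: 1.
PR = 10/12 × 100 = 83.3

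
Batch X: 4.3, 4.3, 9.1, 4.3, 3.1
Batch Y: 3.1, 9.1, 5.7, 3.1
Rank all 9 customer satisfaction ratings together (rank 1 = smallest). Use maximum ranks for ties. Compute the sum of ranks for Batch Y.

22

Sorted (ascending): 3.1, 3.1, 3.1, 4.3, 4.3, 4.3, 5.7, 9.1, 9.1
The 3 values of 3.1 occupy positions 1–3 → each gets rank 3.
The 3 values of 4.3 occupy positions 4–6 → each gets rank 6.
The 2 values of 9.1 occupy positions 8–9 → each gets rank 9.
Batch Y values → pooled ranks: 3.1→3, 9.1→9, 5.7→7, 3.1→3
Rank sum = 3 + 9 + 7 + 3 = 22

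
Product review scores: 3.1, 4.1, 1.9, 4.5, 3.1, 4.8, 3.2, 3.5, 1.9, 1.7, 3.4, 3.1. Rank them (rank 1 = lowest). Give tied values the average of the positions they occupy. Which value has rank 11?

Sorted (ascending): 1.7, 1.9, 1.9, 3.1, 3.1, 3.1, 3.2, 3.4, 3.5, 4.1, 4.5, 4.8
The 2 values of 1.9 occupy positions 2–3 → average rank (2+3)/2 = 2.5.
The 3 values of 3.1 occupy positions 4–6 → average rank 5.
Rank 11 → value 4.5.

4.5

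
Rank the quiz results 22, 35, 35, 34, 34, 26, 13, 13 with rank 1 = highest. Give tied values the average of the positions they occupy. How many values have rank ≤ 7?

6

Sorted (descending): 35, 35, 34, 34, 26, 22, 13, 13
The 2 values of 35 occupy positions 1–2 → average rank (1+2)/2 = 1.5.
The 2 values of 34 occupy positions 3–4 → average rank (3+4)/2 = 3.5.
The 2 values of 13 occupy positions 7–8 → average rank (7+8)/2 = 7.5.
Ranks ≤ 7: {1.5, 1.5, 3.5, 3.5, 5, 6} → 6 values.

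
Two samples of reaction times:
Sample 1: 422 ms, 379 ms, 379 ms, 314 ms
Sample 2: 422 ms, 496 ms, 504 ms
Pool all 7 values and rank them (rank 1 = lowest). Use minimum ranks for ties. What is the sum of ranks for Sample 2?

Sorted (ascending): 314, 379, 379, 422, 422, 496, 504
The 2 values of 379 occupy positions 2–3 → each gets rank 2.
The 2 values of 422 occupy positions 4–5 → each gets rank 4.
Sample 2 values → pooled ranks: 422→4, 496→6, 504→7
Rank sum = 4 + 6 + 7 = 17

17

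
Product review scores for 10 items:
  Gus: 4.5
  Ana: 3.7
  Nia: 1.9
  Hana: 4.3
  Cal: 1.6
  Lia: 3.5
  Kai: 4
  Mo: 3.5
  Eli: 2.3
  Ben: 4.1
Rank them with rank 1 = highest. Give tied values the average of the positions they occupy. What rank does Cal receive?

Sorted (descending): 4.5, 4.3, 4.1, 4, 3.7, 3.5, 3.5, 2.3, 1.9, 1.6
The 2 values of 3.5 occupy positions 6–7 → average rank (6+7)/2 = 6.5.
Cal has value 1.6 → rank 10.

10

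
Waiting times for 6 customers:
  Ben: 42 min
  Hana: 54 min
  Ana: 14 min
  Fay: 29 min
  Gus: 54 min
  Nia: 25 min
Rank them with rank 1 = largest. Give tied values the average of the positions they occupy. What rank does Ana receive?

Sorted (descending): 54, 54, 42, 29, 25, 14
The 2 values of 54 occupy positions 1–2 → average rank (1+2)/2 = 1.5.
Ana has value 14 min → rank 6.

6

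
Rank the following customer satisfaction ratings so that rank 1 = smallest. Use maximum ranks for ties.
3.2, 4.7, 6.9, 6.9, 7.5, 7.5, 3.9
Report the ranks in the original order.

Sorted (ascending): 3.2, 3.9, 4.7, 6.9, 6.9, 7.5, 7.5
The 2 values of 6.9 occupy positions 4–5 → each gets rank 5.
The 2 values of 7.5 occupy positions 6–7 → each gets rank 7.

1, 3, 5, 5, 7, 7, 2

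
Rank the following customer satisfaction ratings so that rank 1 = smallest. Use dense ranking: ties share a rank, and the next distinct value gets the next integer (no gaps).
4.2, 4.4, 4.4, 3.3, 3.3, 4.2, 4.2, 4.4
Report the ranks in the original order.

2, 3, 3, 1, 1, 2, 2, 3

Sorted (ascending): 3.3, 3.3, 4.2, 4.2, 4.2, 4.4, 4.4, 4.4
The 2 values of 3.3 share dense rank 1.
The 3 values of 4.2 share dense rank 2.
The 3 values of 4.4 share dense rank 3.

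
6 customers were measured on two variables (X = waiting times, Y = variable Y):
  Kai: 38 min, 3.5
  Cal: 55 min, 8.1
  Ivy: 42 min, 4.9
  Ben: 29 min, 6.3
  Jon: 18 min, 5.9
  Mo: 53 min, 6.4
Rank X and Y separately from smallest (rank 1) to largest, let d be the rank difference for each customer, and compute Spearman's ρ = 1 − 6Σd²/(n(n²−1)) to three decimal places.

Ranks of variable 1: 3, 6, 4, 2, 1, 5
Ranks of variable 2: 1, 6, 2, 4, 3, 5
d = r₁ − r₂: 2, 0, 2, -2, -2, 0
d²: 4, 0, 4, 4, 4, 0; Σd² = 16
ρ = 1 − 6·16/(6·35) = 1 − 96/210 = 0.543

0.543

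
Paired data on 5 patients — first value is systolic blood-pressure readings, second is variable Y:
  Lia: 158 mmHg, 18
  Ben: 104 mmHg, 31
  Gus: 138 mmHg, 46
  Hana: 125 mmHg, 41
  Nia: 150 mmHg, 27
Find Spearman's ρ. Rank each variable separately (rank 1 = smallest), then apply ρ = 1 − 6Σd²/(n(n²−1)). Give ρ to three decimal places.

-0.600

Ranks of variable 1: 5, 1, 3, 2, 4
Ranks of variable 2: 1, 3, 5, 4, 2
d = r₁ − r₂: 4, -2, -2, -2, 2
d²: 16, 4, 4, 4, 4; Σd² = 32
ρ = 1 − 6·32/(5·24) = 1 − 192/120 = -0.600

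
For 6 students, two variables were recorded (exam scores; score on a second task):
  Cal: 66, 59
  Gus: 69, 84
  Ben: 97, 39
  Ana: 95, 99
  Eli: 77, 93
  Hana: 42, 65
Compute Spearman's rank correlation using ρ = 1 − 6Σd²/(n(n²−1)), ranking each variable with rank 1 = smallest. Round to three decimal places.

0.086

Ranks of variable 1: 2, 3, 6, 5, 4, 1
Ranks of variable 2: 2, 4, 1, 6, 5, 3
d = r₁ − r₂: 0, -1, 5, -1, -1, -2
d²: 0, 1, 25, 1, 1, 4; Σd² = 32
ρ = 1 − 6·32/(6·35) = 1 − 192/210 = 0.086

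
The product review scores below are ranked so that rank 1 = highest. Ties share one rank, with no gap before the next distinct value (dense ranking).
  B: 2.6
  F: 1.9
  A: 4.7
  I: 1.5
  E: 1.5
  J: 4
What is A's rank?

Sorted (descending): 4.7, 4, 2.6, 1.9, 1.5, 1.5
The 2 values of 1.5 share dense rank 5.
Remaining distinct values take the next consecutive integers.
A has value 4.7 → rank 1.

1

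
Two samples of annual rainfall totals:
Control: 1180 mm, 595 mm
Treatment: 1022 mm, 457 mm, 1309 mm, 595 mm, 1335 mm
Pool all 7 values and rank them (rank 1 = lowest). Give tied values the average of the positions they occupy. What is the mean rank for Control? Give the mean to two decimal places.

3.75

Sorted (ascending): 457, 595, 595, 1022, 1180, 1309, 1335
The 2 values of 595 occupy positions 2–3 → average rank (2+3)/2 = 2.5.
Control values → pooled ranks: 1180→5, 595→2.5
Mean rank = (5 + 2.5) / 2 = 3.75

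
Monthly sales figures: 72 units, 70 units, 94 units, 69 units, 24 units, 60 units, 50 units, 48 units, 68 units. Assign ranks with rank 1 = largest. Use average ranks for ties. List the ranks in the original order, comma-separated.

Sorted (descending): 94, 72, 70, 69, 68, 60, 50, 48, 24
No ties — each value takes its position as its rank.

2, 3, 1, 4, 9, 6, 7, 8, 5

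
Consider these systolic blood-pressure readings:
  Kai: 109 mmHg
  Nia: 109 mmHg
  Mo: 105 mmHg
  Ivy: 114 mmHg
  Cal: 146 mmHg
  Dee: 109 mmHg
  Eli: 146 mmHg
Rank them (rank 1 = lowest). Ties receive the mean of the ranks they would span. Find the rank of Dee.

3

Sorted (ascending): 105, 109, 109, 109, 114, 146, 146
The 3 values of 109 occupy positions 2–4 → average rank 3.
The 2 values of 146 occupy positions 6–7 → average rank (6+7)/2 = 6.5.
Dee has value 109 mmHg → rank 3.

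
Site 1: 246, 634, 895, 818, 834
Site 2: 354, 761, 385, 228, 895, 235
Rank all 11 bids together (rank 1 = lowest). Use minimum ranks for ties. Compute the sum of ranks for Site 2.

Sorted (ascending): 228, 235, 246, 354, 385, 634, 761, 818, 834, 895, 895
The 2 values of 895 occupy positions 10–11 → each gets rank 10.
Site 2 values → pooled ranks: 354→4, 761→7, 385→5, 228→1, 895→10, 235→2
Rank sum = 4 + 7 + 5 + 1 + 10 + 2 = 29

29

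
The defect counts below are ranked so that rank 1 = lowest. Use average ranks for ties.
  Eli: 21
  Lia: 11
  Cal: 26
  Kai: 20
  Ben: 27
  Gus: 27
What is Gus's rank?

5.5

Sorted (ascending): 11, 20, 21, 26, 27, 27
The 2 values of 27 occupy positions 5–6 → average rank (5+6)/2 = 5.5.
Gus has value 27 → rank 5.5.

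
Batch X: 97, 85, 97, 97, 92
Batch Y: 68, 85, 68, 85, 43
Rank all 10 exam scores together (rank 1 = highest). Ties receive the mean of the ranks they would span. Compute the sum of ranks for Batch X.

16

Sorted (descending): 97, 97, 97, 92, 85, 85, 85, 68, 68, 43
The 3 values of 97 occupy positions 1–3 → average rank 2.
The 3 values of 85 occupy positions 5–7 → average rank 6.
The 2 values of 68 occupy positions 8–9 → average rank (8+9)/2 = 8.5.
Batch X values → pooled ranks: 97→2, 85→6, 97→2, 97→2, 92→4
Rank sum = 2 + 6 + 2 + 2 + 4 = 16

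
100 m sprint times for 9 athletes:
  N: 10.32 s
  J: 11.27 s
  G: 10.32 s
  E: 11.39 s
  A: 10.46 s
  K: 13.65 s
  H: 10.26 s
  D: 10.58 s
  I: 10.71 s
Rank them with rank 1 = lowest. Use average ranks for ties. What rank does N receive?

2.5

Sorted (ascending): 10.26, 10.32, 10.32, 10.46, 10.58, 10.71, 11.27, 11.39, 13.65
The 2 values of 10.32 occupy positions 2–3 → average rank (2+3)/2 = 2.5.
N has value 10.32 s → rank 2.5.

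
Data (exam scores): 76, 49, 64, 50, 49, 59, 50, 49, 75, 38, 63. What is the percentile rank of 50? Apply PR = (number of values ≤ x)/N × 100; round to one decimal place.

N = 11.
Strictly below 50: 4. Equal to 50: 2.
PR = 6/11 × 100 = 54.5

54.5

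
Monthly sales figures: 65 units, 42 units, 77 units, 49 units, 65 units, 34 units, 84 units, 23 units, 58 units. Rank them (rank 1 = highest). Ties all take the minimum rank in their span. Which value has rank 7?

Sorted (descending): 84, 77, 65, 65, 58, 49, 42, 34, 23
The 2 values of 65 occupy positions 3–4 → each gets rank 3.
Rank 7 → value 42.

42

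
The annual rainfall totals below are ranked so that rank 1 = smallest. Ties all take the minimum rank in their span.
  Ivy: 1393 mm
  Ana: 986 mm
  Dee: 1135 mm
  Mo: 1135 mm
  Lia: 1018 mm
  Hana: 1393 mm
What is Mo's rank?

Sorted (ascending): 986, 1018, 1135, 1135, 1393, 1393
The 2 values of 1135 occupy positions 3–4 → each gets rank 3.
The 2 values of 1393 occupy positions 5–6 → each gets rank 5.
Mo has value 1135 mm → rank 3.

3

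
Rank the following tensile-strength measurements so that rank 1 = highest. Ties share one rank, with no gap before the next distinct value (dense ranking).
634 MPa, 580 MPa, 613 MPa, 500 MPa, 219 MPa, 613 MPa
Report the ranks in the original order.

1, 3, 2, 4, 5, 2

Sorted (descending): 634, 613, 613, 580, 500, 219
The 2 values of 613 share dense rank 2.
Remaining distinct values take the next consecutive integers.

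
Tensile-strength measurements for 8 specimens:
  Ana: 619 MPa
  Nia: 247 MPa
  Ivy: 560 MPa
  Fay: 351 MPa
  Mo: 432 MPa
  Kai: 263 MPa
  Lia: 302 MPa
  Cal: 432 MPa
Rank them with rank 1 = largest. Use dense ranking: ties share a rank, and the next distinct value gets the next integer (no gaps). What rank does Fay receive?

4

Sorted (descending): 619, 560, 432, 432, 351, 302, 263, 247
The 2 values of 432 share dense rank 3.
Remaining distinct values take the next consecutive integers.
Fay has value 351 MPa → rank 4.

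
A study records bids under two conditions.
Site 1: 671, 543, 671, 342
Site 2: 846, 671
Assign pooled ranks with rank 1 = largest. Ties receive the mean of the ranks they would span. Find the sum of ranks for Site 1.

17

Sorted (descending): 846, 671, 671, 671, 543, 342
The 3 values of 671 occupy positions 2–4 → average rank 3.
Site 1 values → pooled ranks: 671→3, 543→5, 671→3, 342→6
Rank sum = 3 + 5 + 3 + 6 = 17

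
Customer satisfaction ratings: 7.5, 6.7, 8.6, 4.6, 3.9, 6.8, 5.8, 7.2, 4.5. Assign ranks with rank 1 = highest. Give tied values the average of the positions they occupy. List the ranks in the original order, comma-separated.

Sorted (descending): 8.6, 7.5, 7.2, 6.8, 6.7, 5.8, 4.6, 4.5, 3.9
No ties — each value takes its position as its rank.

2, 5, 1, 7, 9, 4, 6, 3, 8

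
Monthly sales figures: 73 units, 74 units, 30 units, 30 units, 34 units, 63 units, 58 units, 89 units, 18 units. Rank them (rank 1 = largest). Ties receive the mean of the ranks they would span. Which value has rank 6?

34

Sorted (descending): 89, 74, 73, 63, 58, 34, 30, 30, 18
The 2 values of 30 occupy positions 7–8 → average rank (7+8)/2 = 7.5.
Rank 6 → value 34.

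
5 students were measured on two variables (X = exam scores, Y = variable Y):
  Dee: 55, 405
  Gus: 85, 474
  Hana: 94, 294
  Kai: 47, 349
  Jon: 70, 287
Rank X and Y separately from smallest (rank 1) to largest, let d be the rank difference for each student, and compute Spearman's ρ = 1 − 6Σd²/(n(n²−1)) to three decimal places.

Ranks of variable 1: 2, 4, 5, 1, 3
Ranks of variable 2: 4, 5, 2, 3, 1
d = r₁ − r₂: -2, -1, 3, -2, 2
d²: 4, 1, 9, 4, 4; Σd² = 22
ρ = 1 − 6·22/(5·24) = 1 − 132/120 = -0.100

-0.100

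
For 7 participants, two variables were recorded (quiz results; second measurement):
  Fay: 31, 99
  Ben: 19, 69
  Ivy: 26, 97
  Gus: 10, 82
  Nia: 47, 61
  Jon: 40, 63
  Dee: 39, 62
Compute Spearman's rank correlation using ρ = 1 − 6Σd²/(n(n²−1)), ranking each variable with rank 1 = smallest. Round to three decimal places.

-0.643

Ranks of variable 1: 4, 2, 3, 1, 7, 6, 5
Ranks of variable 2: 7, 4, 6, 5, 1, 3, 2
d = r₁ − r₂: -3, -2, -3, -4, 6, 3, 3
d²: 9, 4, 9, 16, 36, 9, 9; Σd² = 92
ρ = 1 − 6·92/(7·48) = 1 − 552/336 = -0.643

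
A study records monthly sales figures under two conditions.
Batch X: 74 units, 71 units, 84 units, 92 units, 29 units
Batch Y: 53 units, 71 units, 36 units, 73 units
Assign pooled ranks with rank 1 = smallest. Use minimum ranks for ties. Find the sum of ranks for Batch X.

29

Sorted (ascending): 29, 36, 53, 71, 71, 73, 74, 84, 92
The 2 values of 71 occupy positions 4–5 → each gets rank 4.
Batch X values → pooled ranks: 74→7, 71→4, 84→8, 92→9, 29→1
Rank sum = 7 + 4 + 8 + 9 + 1 = 29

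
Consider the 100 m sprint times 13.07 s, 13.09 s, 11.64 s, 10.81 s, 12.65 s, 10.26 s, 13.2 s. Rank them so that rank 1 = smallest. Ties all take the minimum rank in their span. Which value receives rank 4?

Sorted (ascending): 10.26, 10.81, 11.64, 12.65, 13.07, 13.09, 13.2
No ties — each value takes its position as its rank.
Rank 4 → value 12.65.

12.65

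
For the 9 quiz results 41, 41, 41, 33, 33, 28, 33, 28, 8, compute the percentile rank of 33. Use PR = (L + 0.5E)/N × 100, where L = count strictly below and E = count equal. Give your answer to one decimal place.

N = 9.
Strictly below 33: 3. Equal to 33: 3.
PR = (3 + 0.5·3)/9 × 100 = 50.0

50.0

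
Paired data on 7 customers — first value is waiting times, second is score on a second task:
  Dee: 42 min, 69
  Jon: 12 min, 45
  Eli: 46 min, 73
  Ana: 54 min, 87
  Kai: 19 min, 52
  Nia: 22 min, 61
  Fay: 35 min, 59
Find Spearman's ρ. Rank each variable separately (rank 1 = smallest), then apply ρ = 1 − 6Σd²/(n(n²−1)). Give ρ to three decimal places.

0.964

Ranks of variable 1: 5, 1, 6, 7, 2, 3, 4
Ranks of variable 2: 5, 1, 6, 7, 2, 4, 3
d = r₁ − r₂: 0, 0, 0, 0, 0, -1, 1
d²: 0, 0, 0, 0, 0, 1, 1; Σd² = 2
ρ = 1 − 6·2/(7·48) = 1 − 12/336 = 0.964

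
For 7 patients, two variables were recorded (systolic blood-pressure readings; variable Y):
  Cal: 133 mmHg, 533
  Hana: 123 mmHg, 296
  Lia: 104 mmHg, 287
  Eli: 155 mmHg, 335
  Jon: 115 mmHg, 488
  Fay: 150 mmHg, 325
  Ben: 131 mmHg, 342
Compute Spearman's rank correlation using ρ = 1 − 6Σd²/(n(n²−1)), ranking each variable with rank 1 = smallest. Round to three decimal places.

Ranks of variable 1: 5, 3, 1, 7, 2, 6, 4
Ranks of variable 2: 7, 2, 1, 4, 6, 3, 5
d = r₁ − r₂: -2, 1, 0, 3, -4, 3, -1
d²: 4, 1, 0, 9, 16, 9, 1; Σd² = 40
ρ = 1 − 6·40/(7·48) = 1 − 240/336 = 0.286

0.286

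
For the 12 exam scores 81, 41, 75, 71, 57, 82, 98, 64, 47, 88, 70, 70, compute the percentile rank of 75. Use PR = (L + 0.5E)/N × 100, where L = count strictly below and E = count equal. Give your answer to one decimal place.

62.5

N = 12.
Strictly below 75: 7. Equal to 75: 1.
PR = (7 + 0.5·1)/12 × 100 = 62.5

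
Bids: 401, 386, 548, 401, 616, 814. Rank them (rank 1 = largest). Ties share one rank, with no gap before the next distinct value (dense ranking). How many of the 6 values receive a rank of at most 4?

Sorted (descending): 814, 616, 548, 401, 401, 386
The 2 values of 401 share dense rank 4.
Remaining distinct values take the next consecutive integers.
Ranks ≤ 4: {1, 2, 3, 4, 4} → 5 values.

5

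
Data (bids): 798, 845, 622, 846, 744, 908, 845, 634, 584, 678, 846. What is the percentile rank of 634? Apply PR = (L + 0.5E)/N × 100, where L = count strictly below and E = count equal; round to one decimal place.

N = 11.
Strictly below 634: 2. Equal to 634: 1.
PR = (2 + 0.5·1)/11 × 100 = 22.7

22.7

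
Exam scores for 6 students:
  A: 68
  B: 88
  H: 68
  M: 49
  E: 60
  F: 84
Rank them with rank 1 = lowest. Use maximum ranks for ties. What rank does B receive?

6

Sorted (ascending): 49, 60, 68, 68, 84, 88
The 2 values of 68 occupy positions 3–4 → each gets rank 4.
B has value 88 → rank 6.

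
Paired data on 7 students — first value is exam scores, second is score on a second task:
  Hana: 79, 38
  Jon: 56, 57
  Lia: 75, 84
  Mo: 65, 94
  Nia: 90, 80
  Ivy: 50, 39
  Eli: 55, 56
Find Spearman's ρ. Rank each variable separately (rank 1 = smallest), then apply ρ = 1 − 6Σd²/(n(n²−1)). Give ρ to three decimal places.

Ranks of variable 1: 6, 3, 5, 4, 7, 1, 2
Ranks of variable 2: 1, 4, 6, 7, 5, 2, 3
d = r₁ − r₂: 5, -1, -1, -3, 2, -1, -1
d²: 25, 1, 1, 9, 4, 1, 1; Σd² = 42
ρ = 1 − 6·42/(7·48) = 1 − 252/336 = 0.250

0.250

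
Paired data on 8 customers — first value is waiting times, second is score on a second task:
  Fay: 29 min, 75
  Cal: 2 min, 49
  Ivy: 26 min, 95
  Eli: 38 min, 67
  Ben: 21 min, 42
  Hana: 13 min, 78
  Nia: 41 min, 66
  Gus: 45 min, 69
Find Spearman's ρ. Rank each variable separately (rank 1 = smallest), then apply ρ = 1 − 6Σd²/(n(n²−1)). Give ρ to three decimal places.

0.095

Ranks of variable 1: 5, 1, 4, 6, 3, 2, 7, 8
Ranks of variable 2: 6, 2, 8, 4, 1, 7, 3, 5
d = r₁ − r₂: -1, -1, -4, 2, 2, -5, 4, 3
d²: 1, 1, 16, 4, 4, 25, 16, 9; Σd² = 76
ρ = 1 − 6·76/(8·63) = 1 − 456/504 = 0.095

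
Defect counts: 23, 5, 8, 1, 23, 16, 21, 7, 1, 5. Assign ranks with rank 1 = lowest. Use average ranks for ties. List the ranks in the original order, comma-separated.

Sorted (ascending): 1, 1, 5, 5, 7, 8, 16, 21, 23, 23
The 2 values of 1 occupy positions 1–2 → average rank (1+2)/2 = 1.5.
The 2 values of 5 occupy positions 3–4 → average rank (3+4)/2 = 3.5.
The 2 values of 23 occupy positions 9–10 → average rank (9+10)/2 = 9.5.

9.5, 3.5, 6, 1.5, 9.5, 7, 8, 5, 1.5, 3.5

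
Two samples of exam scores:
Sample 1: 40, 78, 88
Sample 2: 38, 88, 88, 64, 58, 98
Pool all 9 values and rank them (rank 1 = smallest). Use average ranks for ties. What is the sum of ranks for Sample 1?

14

Sorted (ascending): 38, 40, 58, 64, 78, 88, 88, 88, 98
The 3 values of 88 occupy positions 6–8 → average rank 7.
Sample 1 values → pooled ranks: 40→2, 78→5, 88→7
Rank sum = 2 + 5 + 7 = 14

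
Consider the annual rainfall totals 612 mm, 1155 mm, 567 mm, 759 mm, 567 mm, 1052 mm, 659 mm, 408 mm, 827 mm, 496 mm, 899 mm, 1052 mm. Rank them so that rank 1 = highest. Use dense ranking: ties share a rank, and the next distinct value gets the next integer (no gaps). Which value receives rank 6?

Sorted (descending): 1155, 1052, 1052, 899, 827, 759, 659, 612, 567, 567, 496, 408
The 2 values of 1052 share dense rank 2.
The 2 values of 567 share dense rank 8.
Remaining distinct values take the next consecutive integers.
Rank 6 → value 659.

659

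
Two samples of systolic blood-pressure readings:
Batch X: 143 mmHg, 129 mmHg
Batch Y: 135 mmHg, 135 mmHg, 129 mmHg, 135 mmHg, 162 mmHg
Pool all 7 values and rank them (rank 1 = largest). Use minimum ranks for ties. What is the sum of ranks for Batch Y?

Sorted (descending): 162, 143, 135, 135, 135, 129, 129
The 3 values of 135 occupy positions 3–5 → each gets rank 3.
The 2 values of 129 occupy positions 6–7 → each gets rank 6.
Batch Y values → pooled ranks: 135→3, 135→3, 129→6, 135→3, 162→1
Rank sum = 3 + 3 + 6 + 3 + 1 = 16

16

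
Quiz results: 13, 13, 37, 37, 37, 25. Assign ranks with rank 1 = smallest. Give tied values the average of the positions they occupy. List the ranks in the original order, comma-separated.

Sorted (ascending): 13, 13, 25, 37, 37, 37
The 2 values of 13 occupy positions 1–2 → average rank (1+2)/2 = 1.5.
The 3 values of 37 occupy positions 4–6 → average rank 5.

1.5, 1.5, 5, 5, 5, 3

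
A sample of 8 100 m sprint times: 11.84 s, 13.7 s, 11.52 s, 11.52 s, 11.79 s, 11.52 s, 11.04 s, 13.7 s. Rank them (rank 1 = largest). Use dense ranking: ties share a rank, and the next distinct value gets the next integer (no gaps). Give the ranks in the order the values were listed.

2, 1, 4, 4, 3, 4, 5, 1

Sorted (descending): 13.7, 13.7, 11.84, 11.79, 11.52, 11.52, 11.52, 11.04
The 2 values of 13.7 share dense rank 1.
The 3 values of 11.52 share dense rank 4.
Remaining distinct values take the next consecutive integers.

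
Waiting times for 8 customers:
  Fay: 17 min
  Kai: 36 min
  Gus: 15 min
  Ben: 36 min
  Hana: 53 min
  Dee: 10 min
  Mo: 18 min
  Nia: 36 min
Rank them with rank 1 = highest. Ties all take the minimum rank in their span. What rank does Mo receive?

5

Sorted (descending): 53, 36, 36, 36, 18, 17, 15, 10
The 3 values of 36 occupy positions 2–4 → each gets rank 2.
Mo has value 18 min → rank 5.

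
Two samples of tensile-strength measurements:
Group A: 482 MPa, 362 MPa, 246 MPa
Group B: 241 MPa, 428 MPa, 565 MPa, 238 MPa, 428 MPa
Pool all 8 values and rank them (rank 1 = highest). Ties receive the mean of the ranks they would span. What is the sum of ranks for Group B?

Sorted (descending): 565, 482, 428, 428, 362, 246, 241, 238
The 2 values of 428 occupy positions 3–4 → average rank (3+4)/2 = 3.5.
Group B values → pooled ranks: 241→7, 428→3.5, 565→1, 238→8, 428→3.5
Rank sum = 7 + 3.5 + 1 + 8 + 3.5 = 23

23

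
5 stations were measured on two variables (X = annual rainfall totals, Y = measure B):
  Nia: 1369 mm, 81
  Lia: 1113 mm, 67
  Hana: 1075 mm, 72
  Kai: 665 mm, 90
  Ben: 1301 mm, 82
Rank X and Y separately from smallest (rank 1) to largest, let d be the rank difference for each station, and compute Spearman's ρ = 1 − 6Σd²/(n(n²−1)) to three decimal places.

-0.200

Ranks of variable 1: 5, 3, 2, 1, 4
Ranks of variable 2: 3, 1, 2, 5, 4
d = r₁ − r₂: 2, 2, 0, -4, 0
d²: 4, 4, 0, 16, 0; Σd² = 24
ρ = 1 − 6·24/(5·24) = 1 − 144/120 = -0.200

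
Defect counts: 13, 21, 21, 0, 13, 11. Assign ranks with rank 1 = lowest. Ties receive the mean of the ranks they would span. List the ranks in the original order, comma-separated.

3.5, 5.5, 5.5, 1, 3.5, 2

Sorted (ascending): 0, 11, 13, 13, 21, 21
The 2 values of 13 occupy positions 3–4 → average rank (3+4)/2 = 3.5.
The 2 values of 21 occupy positions 5–6 → average rank (5+6)/2 = 5.5.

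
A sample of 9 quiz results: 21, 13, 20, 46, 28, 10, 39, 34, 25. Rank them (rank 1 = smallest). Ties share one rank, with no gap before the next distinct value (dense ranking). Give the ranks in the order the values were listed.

Sorted (ascending): 10, 13, 20, 21, 25, 28, 34, 39, 46
No ties — each value takes its position as its rank.

4, 2, 3, 9, 6, 1, 8, 7, 5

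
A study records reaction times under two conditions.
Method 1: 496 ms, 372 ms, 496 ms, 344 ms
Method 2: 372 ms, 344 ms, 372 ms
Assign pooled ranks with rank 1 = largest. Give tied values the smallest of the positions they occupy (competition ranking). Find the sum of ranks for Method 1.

Sorted (descending): 496, 496, 372, 372, 372, 344, 344
The 2 values of 496 occupy positions 1–2 → each gets rank 1.
The 3 values of 372 occupy positions 3–5 → each gets rank 3.
The 2 values of 344 occupy positions 6–7 → each gets rank 6.
Method 1 values → pooled ranks: 496→1, 372→3, 496→1, 344→6
Rank sum = 1 + 3 + 1 + 6 = 11

11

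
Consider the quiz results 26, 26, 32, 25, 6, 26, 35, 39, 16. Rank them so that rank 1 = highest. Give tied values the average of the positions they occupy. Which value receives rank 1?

39

Sorted (descending): 39, 35, 32, 26, 26, 26, 25, 16, 6
The 3 values of 26 occupy positions 4–6 → average rank 5.
Rank 1 → value 39.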